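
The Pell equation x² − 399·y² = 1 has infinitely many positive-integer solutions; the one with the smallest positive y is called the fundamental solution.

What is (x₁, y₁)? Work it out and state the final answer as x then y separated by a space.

20 1

[19; 1,38] for √399; ℓ=2 ⇒ convergent index 1
step 0: (19, 1)  from 19·(1,0) + (0,1)
step 1: (20, 1)  from 1·(19,1) + (1,0)
(x₁, y₁) = (20, 1);  20² − 399·1² = 1 ✓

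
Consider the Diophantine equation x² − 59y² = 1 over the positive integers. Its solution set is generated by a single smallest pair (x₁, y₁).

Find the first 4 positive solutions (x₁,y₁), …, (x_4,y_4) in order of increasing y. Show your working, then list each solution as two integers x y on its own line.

√59 → a₀=7, period (1,2,7,2,1,14); ℓ=6 even so k=5
i=0: a=7 ⇒ p=7, q=1
i=1: a=1 ⇒ p=8, q=1
i=2: a=2 ⇒ p=23, q=3
i=3: a=7 ⇒ p=169, q=22
i=4: a=2 ⇒ p=361, q=47
i=5: a=1 ⇒ p=530, q=69
→ (530, 69).  Check: 530²=280900, 59·69²=280899, difference 1.
n=2: (530,69)∘(530,69) = (530·530+59·69·69, 530·69+69·530) = (561799,73140)
n=3: (561799,73140)∘(530,69) = (530·561799+59·69·73140, 530·73140+69·561799) = (595506410,77528331)
n=4: (595506410,77528331)∘(530,69) = (530·595506410+59·69·77528331, 530·77528331+69·595506410) = (631236232801,82179957720)

530 69
561799 73140
595506410 77528331
631236232801 82179957720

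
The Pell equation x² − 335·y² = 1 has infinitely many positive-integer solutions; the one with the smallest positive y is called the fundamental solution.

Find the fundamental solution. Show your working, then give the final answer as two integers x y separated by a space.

604 33

[18; 3,3,3,36] for √335; ℓ=4 ⇒ convergent index 3
a_0=18:  p_0=18·1+0=18,  q_0=18·0+1=1
a_1=3:  p_1=3·18+1=55,  q_1=3·1+0=3
a_2=3:  p_2=3·55+18=183,  q_2=3·3+1=10
a_3=3:  p_3=3·183+55=604,  q_3=3·10+3=33
fundamental: x₁=604, y₁=33  (since 364816 − 335·1089 = 1)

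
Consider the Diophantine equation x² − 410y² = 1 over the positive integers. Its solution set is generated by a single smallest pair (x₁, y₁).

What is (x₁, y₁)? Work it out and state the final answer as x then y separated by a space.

81 4

[20; 4,40] for √410; ℓ=2 ⇒ convergent index 1
step 0: (20, 1)  from 20·(1,0) + (0,1)
step 1: (81, 4)  from 4·(20,1) + (1,0)
(x₁, y₁) = (81, 4);  81² − 410·4² = 1 ✓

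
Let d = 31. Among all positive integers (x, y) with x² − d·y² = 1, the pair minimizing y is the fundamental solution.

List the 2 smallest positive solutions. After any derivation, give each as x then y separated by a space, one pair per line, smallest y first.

√31 → a₀=5, period (1,1,3,5,3,1,1,10); ℓ=8 even so k=7
a_0=5:  p_0=5·1+0=5,  q_0=5·0+1=1
a_1=1:  p_1=1·5+1=6,  q_1=1·1+0=1
a_2=1:  p_2=1·6+5=11,  q_2=1·1+1=2
a_3=3:  p_3=3·11+6=39,  q_3=3·2+1=7
a_4=5:  p_4=5·39+11=206,  q_4=5·7+2=37
a_5=3:  p_5=3·206+39=657,  q_5=3·37+7=118
a_6=1:  p_6=1·657+206=863,  q_6=1·118+37=155
a_7=1:  p_7=1·863+657=1520,  q_7=1·155+118=273
fundamental: x₁=1520, y₁=273  (since 2310400 − 31·74529 = 1)
(1520+273√31)^2 = 4620799 + 829920√31

1520 273
4620799 829920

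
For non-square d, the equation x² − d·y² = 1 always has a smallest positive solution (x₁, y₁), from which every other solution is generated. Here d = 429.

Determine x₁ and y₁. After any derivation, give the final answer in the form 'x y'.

1524095 73584

√429 → a₀=20, period (1,2,2,9,1,12,1,9,2,2,1,40); ℓ=12 even so k=11
a_0=20:  p_0=20·1+0=20,  q_0=20·0+1=1
a_1=1:  p_1=1·20+1=21,  q_1=1·1+0=1
…
a_4=9:  p_4=9·145+62=1367,  q_4=9·7+3=66
a_5=1:  p_5=1·1367+145=1512,  q_5=1·66+7=73
…
a_7=1:  p_7=1·19511+1512=21023,  q_7=1·942+73=1015
a_8=9:  p_8=9·21023+19511=208718,  q_8=9·1015+942=10077
a_9=2:  p_9=2·208718+21023=438459,  q_9=2·10077+1015=21169
a_10=2:  p_10=2·438459+208718=1085636,  q_10=2·21169+10077=52415
a_11=1:  p_11=1·1085636+438459=1524095,  q_11=1·52415+21169=73584
→ (1524095, 73584).  Check: 1524095²=2322865569025, 429·73584²=2322865569024, difference 1.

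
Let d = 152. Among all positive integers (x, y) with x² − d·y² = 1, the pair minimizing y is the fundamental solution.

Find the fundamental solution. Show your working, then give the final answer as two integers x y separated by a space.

37 3

√152 = [12; 3,24, …], period ℓ=2 (even) → k=1
step 0: (12, 1)  from 12·(1,0) + (0,1)
step 1: (37, 3)  from 3·(12,1) + (1,0)
(x₁, y₁) = (37, 3);  37² − 152·3² = 1 ✓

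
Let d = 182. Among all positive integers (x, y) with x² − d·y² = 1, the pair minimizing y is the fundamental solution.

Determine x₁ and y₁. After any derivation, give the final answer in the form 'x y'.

27 2

d=182: √d = [13; 2,26] (ℓ=2, even), read p_1/q_1
i=0: a=13 ⇒ p=13, q=1
i=1: a=2 ⇒ p=27, q=2
fundamental: x₁=27, y₁=2  (since 729 − 182·4 = 1)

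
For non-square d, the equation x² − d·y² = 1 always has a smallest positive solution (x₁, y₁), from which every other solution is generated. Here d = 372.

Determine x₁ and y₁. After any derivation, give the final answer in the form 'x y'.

12151 630

[19; 3,2,12,2,3,38] for √372; ℓ=6 ⇒ convergent index 5
k=0  a_k=19  p_k/q_k = 19/1
…
k=2  a_k=2  p_k/q_k = 135/7
…
k=4  a_k=2  p_k/q_k = 3491/181
k=5  a_k=3  p_k/q_k = 12151/630
(x₁, y₁) = (12151, 630);  12151² − 372·630² = 1 ✓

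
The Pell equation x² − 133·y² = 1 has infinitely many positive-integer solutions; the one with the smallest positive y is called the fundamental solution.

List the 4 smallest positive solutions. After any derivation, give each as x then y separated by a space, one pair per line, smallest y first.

√133 → a₀=11, period (1,1,7,5,1,…,1,1,22); ℓ=16 even so k=15
step 0: (11, 1)  from 11·(1,0) + (0,1)
step 1: (12, 1)  from 1·(11,1) + (1,0)
…
step 3: (173, 15)  from 7·(23,2) + (12,1)
step 4: (888, 77)  from 5·(173,15) + (23,2)
…
step 6: (1949, 169)  from 1·(1061,92) + (888,77)
step 7: (3010, 261)  from 1·(1949,169) + (1061,92)
step 8: (7969, 691)  from 2·(3010,261) + (1949,169)
step 9: (10979, 952)  from 1·(7969,691) + (3010,261)
step 10: (18948, 1643)  from 1·(10979,952) + (7969,691)
…
step 13: (1210008, 104921)  from 7·(168583,14618) + (29927,2595)
step 14: (1378591, 119539)  from 1·(1210008,104921) + (168583,14618)
step 15: (2588599, 224460)  from 1·(1378591,119539) + (1210008,104921)
(x₁, y₁) = (2588599, 224460);  2588599² − 133·224460² = 1 ✓
(x_2, y_2) = (2588599·2588599 + 133·224460·224460, 2588599·224460 + 224460·2588599) = (13401689565601, 1162073863080)
(x_3, y_3) = (2588599·13401689565601 + 133·224460·1162073863080, 2588599·1162073863080 + 224460·13401689565601) = (69383200415647777399, 6016286479789825380)
(x_4, y_4) = (2588599·69383200415647777399 + 133·224460·6016286479789825380, 2588599·6016286479789825380 + 224460·69383200415647777399) = (359210566425477440164982401, 31147506330593762303822160)

2588599 224460
13401689565601 1162073863080
69383200415647777399 6016286479789825380
359210566425477440164982401 31147506330593762303822160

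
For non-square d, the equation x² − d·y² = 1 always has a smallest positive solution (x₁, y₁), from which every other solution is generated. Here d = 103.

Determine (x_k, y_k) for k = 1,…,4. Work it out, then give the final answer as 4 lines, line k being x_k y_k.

√103 → a₀=10, period (6,1,2,1,1,9,1,1,2,1,6,20); ℓ=12 even so k=11
i=0: a=10 ⇒ p=10, q=1
i=1: a=6 ⇒ p=61, q=6
…
i=6: a=9 ⇒ p=4567, q=450
i=7: a=1 ⇒ p=5044, q=497
i=8: a=1 ⇒ p=9611, q=947
i=9: a=2 ⇒ p=24266, q=2391
i=10: a=1 ⇒ p=33877, q=3338
i=11: a=6 ⇒ p=227528, q=22419
(x₁, y₁) = (227528, 22419);  227528² − 103·22419² = 1 ✓
k=2:  x_2 = 227528·227528+103·22419·22419 = 103537981567,  y_2 = 227528·22419+22419·227528 = 10201900464
k=3:  x_3 = 227528·103537981567+103·22419·10201900464 = 47115579739725224,  y_3 = 227528·10201900464+22419·103537981567 = 4642436017523565
k=4:  x_4 = 227528·47115579739725224+103·22419·4642436017523565 = 21440227253936863550977,  y_4 = 227528·4642436017523565+22419·47115579739725224 = 2112568364380001494176

227528 22419
103537981567 10201900464
47115579739725224 4642436017523565
21440227253936863550977 2112568364380001494176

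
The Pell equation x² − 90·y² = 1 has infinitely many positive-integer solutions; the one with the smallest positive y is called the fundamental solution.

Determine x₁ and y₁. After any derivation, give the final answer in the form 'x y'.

[9; 2,18] for √90; ℓ=2 ⇒ convergent index 1
k=0  a_k=9  p_k/q_k = 9/1
k=1  a_k=2  p_k/q_k = 19/2
(x₁, y₁) = (19, 2);  19² − 90·2² = 1 ✓

19 2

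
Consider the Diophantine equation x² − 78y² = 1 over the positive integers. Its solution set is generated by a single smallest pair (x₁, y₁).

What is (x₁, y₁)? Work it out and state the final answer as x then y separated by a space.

53 6

√78 = [8; 1,4,1,16, …], period ℓ=4 (even) → k=3
i=0: a=8 ⇒ p=8, q=1
i=1: a=1 ⇒ p=9, q=1
i=2: a=4 ⇒ p=44, q=5
i=3: a=1 ⇒ p=53, q=6
→ (53, 6).  Check: 53²=2809, 78·6²=2808, difference 1.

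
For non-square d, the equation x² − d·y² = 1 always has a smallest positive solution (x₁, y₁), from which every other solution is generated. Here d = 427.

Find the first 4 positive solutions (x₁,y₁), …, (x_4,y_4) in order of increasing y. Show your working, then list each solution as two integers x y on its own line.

√427 → a₀=20, period (1,1,1,40); ℓ=4 even so k=3
step 0: (20, 1)  from 20·(1,0) + (0,1)
…
step 2: (41, 2)  from 1·(21,1) + (20,1)
step 3: (62, 3)  from 1·(41,2) + (21,1)
fundamental: x₁=62, y₁=3  (since 3844 − 427·9 = 1)
(x_2, y_2) = (62·62 + 427·3·3, 62·3 + 3·62) = (7687, 372)
(x_3, y_3) = (62·7687 + 427·3·372, 62·372 + 3·7687) = (953126, 46125)
(x_4, y_4) = (62·953126 + 427·3·46125, 62·46125 + 3·953126) = (118179937, 5719128)

62 3
7687 372
953126 46125
118179937 5719128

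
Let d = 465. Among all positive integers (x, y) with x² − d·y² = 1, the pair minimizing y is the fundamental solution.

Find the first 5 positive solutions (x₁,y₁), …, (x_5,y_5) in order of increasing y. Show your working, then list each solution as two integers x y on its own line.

[21; 1,1,3,2,2,2,3,1,1,42] for √465; ℓ=10 ⇒ convergent index 9
step 0: (21, 1)  from 21·(1,0) + (0,1)
step 1: (22, 1)  from 1·(21,1) + (1,0)
…
step 4: (345, 16)  from 2·(151,7) + (43,2)
…
step 8: (8949, 415)  from 1·(6922,321) + (2027,94)
step 9: (15871, 736)  from 1·(8949,415) + (6922,321)
(x₁, y₁) = (15871, 736);  15871² − 465·736² = 1 ✓
n=2: (15871,736)∘(15871,736) = (15871·15871+465·736·736, 15871·736+736·15871) = (503777281,23362112)
n=3: (503777281,23362112)∘(15871,736) = (15871·503777281+465·736·23362112, 15871·23362112+736·503777281) = (15990898437631,741560158368)
n=4: (15990898437631,741560158368)∘(15871,736) = (15871·15990898437631+465·736·741560158368, 15871·741560158368+736·15990898437631) = (507583097703505921,23538602523554944)
n=5: (507583097703505921,23538602523554944)∘(15871,736) = (15871·507583097703505921+465·736·23538602523554944, 15871·23538602523554944+736·507583097703505921) = (16111702671313786506751,747162320561120874080)

15871 736
503777281 23362112
15990898437631 741560158368
507583097703505921 23538602523554944
16111702671313786506751 747162320561120874080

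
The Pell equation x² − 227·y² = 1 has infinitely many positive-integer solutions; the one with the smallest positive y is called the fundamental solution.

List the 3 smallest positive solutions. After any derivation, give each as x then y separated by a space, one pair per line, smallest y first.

√227 = [15; 15,30, …], period ℓ=2 (even) → k=1
step 0: (15, 1)  from 15·(1,0) + (0,1)
step 1: (226, 15)  from 15·(15,1) + (1,0)
(x₁, y₁) = (226, 15);  226² − 227·15² = 1 ✓
(x_2, y_2) = (226·226 + 227·15·15, 226·15 + 15·226) = (102151, 6780)
(x_3, y_3) = (226·102151 + 227·15·6780, 226·6780 + 15·102151) = (46172026, 3064545)

226 15
102151 6780
46172026 3064545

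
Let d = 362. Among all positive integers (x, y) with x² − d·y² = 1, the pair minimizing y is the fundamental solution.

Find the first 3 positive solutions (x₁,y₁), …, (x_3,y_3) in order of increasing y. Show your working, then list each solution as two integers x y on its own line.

723 38
1045457 54948
1511730099 79454770

d=362: √d = [19; 38] (ℓ=1, odd), read p_1/q_1
a_0=19:  p_0=19·1+0=19,  q_0=19·0+1=1
a_1=38:  p_1=38·19+1=723,  q_1=38·1+0=38
→ (723, 38).  Check: 723²=522729, 362·38²=522728, difference 1.
(723+38√362)^2 = 1045457 + 54948√362
(723+38√362)^3 = 1511730099 + 79454770√362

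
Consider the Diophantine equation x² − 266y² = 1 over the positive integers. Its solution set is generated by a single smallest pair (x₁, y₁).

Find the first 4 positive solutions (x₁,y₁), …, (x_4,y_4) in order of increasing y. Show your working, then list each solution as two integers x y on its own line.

685 42
938449 57540
1285674445 78829758
1761373051201 107996710920

√266 → a₀=16, period (3,4,3,32); ℓ=4 even so k=3
k=0  a_k=16  p_k/q_k = 16/1
…
k=2  a_k=4  p_k/q_k = 212/13
k=3  a_k=3  p_k/q_k = 685/42
fundamental: x₁=685, y₁=42  (since 469225 − 266·1764 = 1)
k=2:  x_2 = 685·685+266·42·42 = 938449,  y_2 = 685·42+42·685 = 57540
k=3:  x_3 = 685·938449+266·42·57540 = 1285674445,  y_3 = 685·57540+42·938449 = 78829758
k=4:  x_4 = 685·1285674445+266·42·78829758 = 1761373051201,  y_4 = 685·78829758+42·1285674445 = 107996710920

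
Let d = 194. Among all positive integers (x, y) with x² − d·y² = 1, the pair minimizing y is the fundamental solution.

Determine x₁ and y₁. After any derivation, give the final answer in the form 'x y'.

d=194: √d = [13; 1,12,1,26] (ℓ=4, even), read p_3/q_3
i=0: a=13 ⇒ p=13, q=1
i=1: a=1 ⇒ p=14, q=1
i=2: a=12 ⇒ p=181, q=13
i=3: a=1 ⇒ p=195, q=14
(x₁, y₁) = (195, 14);  195² − 194·14² = 1 ✓

195 14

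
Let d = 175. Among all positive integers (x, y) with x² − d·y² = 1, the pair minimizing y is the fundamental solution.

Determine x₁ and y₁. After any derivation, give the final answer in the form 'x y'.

√175 → a₀=13, period (4,2,1,2,4,26); ℓ=6 even so k=5
i=0: a=13 ⇒ p=13, q=1
…
i=4: a=2 ⇒ p=463, q=35
i=5: a=4 ⇒ p=2024, q=153
→ (2024, 153).  Check: 2024²=4096576, 175·153²=4096575, difference 1.

2024 153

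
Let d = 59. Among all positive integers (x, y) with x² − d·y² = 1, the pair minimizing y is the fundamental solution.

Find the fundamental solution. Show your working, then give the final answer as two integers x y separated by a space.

√59 → a₀=7, period (1,2,7,2,1,14); ℓ=6 even so k=5
i=0: a=7 ⇒ p=7, q=1
i=1: a=1 ⇒ p=8, q=1
i=2: a=2 ⇒ p=23, q=3
…
i=4: a=2 ⇒ p=361, q=47
i=5: a=1 ⇒ p=530, q=69
(x₁, y₁) = (530, 69);  530² − 59·69² = 1 ✓

530 69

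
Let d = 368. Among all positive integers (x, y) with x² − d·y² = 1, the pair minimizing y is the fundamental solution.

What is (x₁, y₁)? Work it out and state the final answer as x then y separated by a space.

1151 60

[19; 5,2,5,38] for √368; ℓ=4 ⇒ convergent index 3
i=0: a=19 ⇒ p=19, q=1
…
i=2: a=2 ⇒ p=211, q=11
i=3: a=5 ⇒ p=1151, q=60
fundamental: x₁=1151, y₁=60  (since 1324801 − 368·3600 = 1)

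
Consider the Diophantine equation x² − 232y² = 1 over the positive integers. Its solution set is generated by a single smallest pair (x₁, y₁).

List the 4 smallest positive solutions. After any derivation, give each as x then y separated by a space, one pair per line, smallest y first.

[15; 4,3,7,3,4,30] for √232; ℓ=6 ⇒ convergent index 5
a_0=15:  p_0=15·1+0=15,  q_0=15·0+1=1
a_1=4:  p_1=4·15+1=61,  q_1=4·1+0=4
a_2=3:  p_2=3·61+15=198,  q_2=3·4+1=13
…
a_4=3:  p_4=3·1447+198=4539,  q_4=3·95+13=298
a_5=4:  p_5=4·4539+1447=19603,  q_5=4·298+95=1287
→ (19603, 1287).  Check: 19603²=384277609, 232·1287²=384277608, difference 1.
k=2:  x_2 = 19603·19603+232·1287·1287 = 768555217,  y_2 = 19603·1287+1287·19603 = 50458122
k=3:  x_3 = 19603·768555217+232·1287·50458122 = 30131975818099,  y_3 = 19603·50458122+1287·768555217 = 1978261129845
k=4:  x_4 = 19603·30131975818099+232·1287·1978261129845 = 1181354243155834177,  y_4 = 19603·1978261129845+1287·30131975818099 = 77559705806244948

19603 1287
768555217 50458122
30131975818099 1978261129845
1181354243155834177 77559705806244948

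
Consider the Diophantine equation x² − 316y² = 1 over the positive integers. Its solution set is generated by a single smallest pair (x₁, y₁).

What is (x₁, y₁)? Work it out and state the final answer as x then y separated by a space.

12799 720

√316 → a₀=17, period (1,3,2,8,2,3,1,34); ℓ=8 even so k=7
step 0: (17, 1)  from 17·(1,0) + (0,1)
…
step 2: (71, 4)  from 3·(18,1) + (17,1)
step 3: (160, 9)  from 2·(71,4) + (18,1)
step 4: (1351, 76)  from 8·(160,9) + (71,4)
step 5: (2862, 161)  from 2·(1351,76) + (160,9)
step 6: (9937, 559)  from 3·(2862,161) + (1351,76)
step 7: (12799, 720)  from 1·(9937,559) + (2862,161)
(x₁, y₁) = (12799, 720);  12799² − 316·720² = 1 ✓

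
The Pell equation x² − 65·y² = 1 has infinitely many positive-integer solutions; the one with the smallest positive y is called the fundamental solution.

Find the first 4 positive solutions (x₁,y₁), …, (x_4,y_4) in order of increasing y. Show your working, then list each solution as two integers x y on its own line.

√65 = [8; 16, …], period ℓ=1 (odd) → k=1
k=0  a_k=8  p_k/q_k = 8/1
k=1  a_k=16  p_k/q_k = 129/16
→ (129, 16).  Check: 129²=16641, 65·16²=16640, difference 1.
(129+16√65)^2 = 33281 + 4128√65
(129+16√65)^3 = 8586369 + 1065008√65
(129+16√65)^4 = 2215249921 + 274767936√65

129 16
33281 4128
8586369 1065008
2215249921 274767936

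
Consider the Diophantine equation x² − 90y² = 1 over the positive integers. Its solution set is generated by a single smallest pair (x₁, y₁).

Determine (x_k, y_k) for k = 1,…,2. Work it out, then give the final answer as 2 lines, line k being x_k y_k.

√90 → a₀=9, period (2,18); ℓ=2 even so k=1
k=0  a_k=9  p_k/q_k = 9/1
k=1  a_k=2  p_k/q_k = 19/2
→ (19, 2).  Check: 19²=361, 90·2²=360, difference 1.
(19+2√90)^2 = 721 + 76√90

19 2
721 76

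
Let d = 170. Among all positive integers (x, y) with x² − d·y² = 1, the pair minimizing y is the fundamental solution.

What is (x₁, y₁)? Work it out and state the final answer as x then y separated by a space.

√170 = [13; 26, …], period ℓ=1 (odd) → k=1
k=0  a_k=13  p_k/q_k = 13/1
k=1  a_k=26  p_k/q_k = 339/26
(x₁, y₁) = (339, 26);  339² − 170·26² = 1 ✓

339 26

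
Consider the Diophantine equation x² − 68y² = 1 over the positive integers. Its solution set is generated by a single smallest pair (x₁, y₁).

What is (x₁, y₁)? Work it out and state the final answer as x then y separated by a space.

d=68: √d = [8; 4,16] (ℓ=2, even), read p_1/q_1
k=0  a_k=8  p_k/q_k = 8/1
k=1  a_k=4  p_k/q_k = 33/4
(x₁, y₁) = (33, 4);  33² − 68·4² = 1 ✓

33 4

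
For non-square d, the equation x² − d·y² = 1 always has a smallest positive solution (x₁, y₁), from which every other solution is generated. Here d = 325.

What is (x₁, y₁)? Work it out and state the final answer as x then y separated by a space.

√325 = [18; 36, …], period ℓ=1 (odd) → k=1
k=0  a_k=18  p_k/q_k = 18/1
k=1  a_k=36  p_k/q_k = 649/36
(x₁, y₁) = (649, 36);  649² − 325·36² = 1 ✓

649 36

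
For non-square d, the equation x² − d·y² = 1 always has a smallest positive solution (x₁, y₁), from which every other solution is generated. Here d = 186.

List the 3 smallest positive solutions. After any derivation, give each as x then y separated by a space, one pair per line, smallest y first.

√186 → a₀=13, period (1,1,1,3,4,3,1,1,1,26); ℓ=10 even so k=9
k=0  a_k=13  p_k/q_k = 13/1
k=1  a_k=1  p_k/q_k = 14/1
k=2  a_k=1  p_k/q_k = 27/2
k=3  a_k=1  p_k/q_k = 41/3
k=4  a_k=3  p_k/q_k = 150/11
…
k=6  a_k=3  p_k/q_k = 2073/152
…
k=8  a_k=1  p_k/q_k = 4787/351
k=9  a_k=1  p_k/q_k = 7501/550
→ (7501, 550).  Check: 7501²=56265001, 186·550²=56265000, difference 1.
(x_2, y_2) = (7501·7501 + 186·550·550, 7501·550 + 550·7501) = (112530001, 8251100)
(x_3, y_3) = (7501·112530001 + 186·550·8251100, 7501·8251100 + 550·112530001) = (1688175067501, 123783001650)

7501 550
112530001 8251100
1688175067501 123783001650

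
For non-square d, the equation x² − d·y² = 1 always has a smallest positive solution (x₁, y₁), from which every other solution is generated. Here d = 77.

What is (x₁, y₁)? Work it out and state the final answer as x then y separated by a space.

351 40

√77 = [8; 1,3,2,3,1,16, …], period ℓ=6 (even) → k=5
i=0: a=8 ⇒ p=8, q=1
…
i=2: a=3 ⇒ p=35, q=4
i=3: a=2 ⇒ p=79, q=9
i=4: a=3 ⇒ p=272, q=31
i=5: a=1 ⇒ p=351, q=40
(x₁, y₁) = (351, 40);  351² − 77·40² = 1 ✓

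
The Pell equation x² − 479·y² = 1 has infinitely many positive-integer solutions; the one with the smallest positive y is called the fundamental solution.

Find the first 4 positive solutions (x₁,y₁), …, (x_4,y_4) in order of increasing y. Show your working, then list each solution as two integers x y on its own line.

√479 → a₀=21, period (1,7,1,3,2,21,2,3,1,7,1,42); ℓ=12 even so k=11
a_0=21:  p_0=21·1+0=21,  q_0=21·0+1=1
a_1=1:  p_1=1·21+1=22,  q_1=1·1+0=1
…
a_3=1:  p_3=1·175+22=197,  q_3=1·8+1=9
a_4=3:  p_4=3·197+175=766,  q_4=3·9+8=35
a_5=2:  p_5=2·766+197=1729,  q_5=2·35+9=79
…
a_9=1:  p_9=1·264712+75879=340591,  q_9=1·12095+3467=15562
a_10=7:  p_10=7·340591+264712=2648849,  q_10=7·15562+12095=121029
a_11=1:  p_11=1·2648849+340591=2989440,  q_11=1·121029+15562=136591
fundamental: x₁=2989440, y₁=136591  (since 8936751513600 − 479·18657101281 = 1)
(2989440+136591√479)^2 = 17873503027199 + 816661198080√479
(2989440+136591√479)^3 = 106863529779256567680 + 4882719303976413809√479
(2989440+136591√479)^4 = 638924220926583633867571201 + 29193192792157684333155840√479

2989440 136591
17873503027199 816661198080
106863529779256567680 4882719303976413809
638924220926583633867571201 29193192792157684333155840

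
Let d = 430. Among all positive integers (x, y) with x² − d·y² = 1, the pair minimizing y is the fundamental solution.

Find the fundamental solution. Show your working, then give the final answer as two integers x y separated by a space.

2862251 138030

√430 → a₀=20, period (1,2,1,3,1,…,2,1,40); ℓ=14 even so k=13
a_0=20:  p_0=20·1+0=20,  q_0=20·0+1=1
a_1=1:  p_1=1·20+1=21,  q_1=1·1+0=1
a_2=2:  p_2=2·21+20=62,  q_2=2·1+1=3
…
a_4=3:  p_4=3·83+62=311,  q_4=3·4+3=15
a_5=1:  p_5=1·311+83=394,  q_5=1·15+4=19
a_6=6:  p_6=6·394+311=2675,  q_6=6·19+15=129
a_7=8:  p_7=8·2675+394=21794,  q_7=8·129+19=1051
…
a_9=1:  p_9=1·133439+21794=155233,  q_9=1·6435+1051=7486
a_10=3:  p_10=3·155233+133439=599138,  q_10=3·7486+6435=28893
a_11=1:  p_11=1·599138+155233=754371,  q_11=1·28893+7486=36379
a_12=2:  p_12=2·754371+599138=2107880,  q_12=2·36379+28893=101651
a_13=1:  p_13=1·2107880+754371=2862251,  q_13=1·101651+36379=138030
fundamental: x₁=2862251, y₁=138030  (since 8192480787001 − 430·19052280900 = 1)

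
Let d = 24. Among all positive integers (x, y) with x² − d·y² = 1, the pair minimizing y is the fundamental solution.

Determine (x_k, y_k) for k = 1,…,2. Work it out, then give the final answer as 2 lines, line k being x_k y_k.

d=24: √d = [4; 1,8] (ℓ=2, even), read p_1/q_1
i=0: a=4 ⇒ p=4, q=1
i=1: a=1 ⇒ p=5, q=1
fundamental: x₁=5, y₁=1  (since 25 − 24·1 = 1)
n=2: (5,1)∘(5,1) = (5·5+24·1·1, 5·1+1·5) = (49,10)

5 1
49 10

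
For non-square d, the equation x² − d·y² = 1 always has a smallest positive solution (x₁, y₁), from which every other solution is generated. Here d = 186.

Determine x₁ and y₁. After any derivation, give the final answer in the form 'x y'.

7501 550

d=186: √d = [13; 1,1,1,3,4,3,1,1,1,26] (ℓ=10, even), read p_9/q_9
i=0: a=13 ⇒ p=13, q=1
…
i=2: a=1 ⇒ p=27, q=2
i=3: a=1 ⇒ p=41, q=3
i=4: a=3 ⇒ p=150, q=11
i=5: a=4 ⇒ p=641, q=47
i=6: a=3 ⇒ p=2073, q=152
i=7: a=1 ⇒ p=2714, q=199
i=8: a=1 ⇒ p=4787, q=351
i=9: a=1 ⇒ p=7501, q=550
→ (7501, 550).  Check: 7501²=56265001, 186·550²=56265000, difference 1.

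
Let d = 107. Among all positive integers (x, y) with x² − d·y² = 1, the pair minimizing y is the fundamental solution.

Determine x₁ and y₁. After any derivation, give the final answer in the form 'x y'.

962 93

√107 → a₀=10, period (2,1,9,1,2,20); ℓ=6 even so k=5
a_0=10:  p_0=10·1+0=10,  q_0=10·0+1=1
…
a_4=1:  p_4=1·300+31=331,  q_4=1·29+3=32
a_5=2:  p_5=2·331+300=962,  q_5=2·32+29=93
(x₁, y₁) = (962, 93);  962² − 107·93² = 1 ✓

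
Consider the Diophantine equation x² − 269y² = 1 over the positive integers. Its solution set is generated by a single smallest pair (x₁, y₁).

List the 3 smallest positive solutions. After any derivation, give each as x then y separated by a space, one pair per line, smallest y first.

d=269: √d = [16; 2,2,32] (ℓ=3, odd), read p_5/q_5
k=0  a_k=16  p_k/q_k = 16/1
k=1  a_k=2  p_k/q_k = 33/2
k=2  a_k=2  p_k/q_k = 82/5
k=3  a_k=32  p_k/q_k = 2657/162
k=4  a_k=2  p_k/q_k = 5396/329
k=5  a_k=2  p_k/q_k = 13449/820
→ (13449, 820).  Check: 13449²=180875601, 269·820²=180875600, difference 1.
n=2: (13449,820)∘(13449,820) = (13449·13449+269·820·820, 13449·820+820·13449) = (361751201,22056360)
n=3: (361751201,22056360)∘(13449,820) = (13449·361751201+269·820·22056360, 13449·22056360+820·361751201) = (9730383791049,593271970460)

13449 820
361751201 22056360
9730383791049 593271970460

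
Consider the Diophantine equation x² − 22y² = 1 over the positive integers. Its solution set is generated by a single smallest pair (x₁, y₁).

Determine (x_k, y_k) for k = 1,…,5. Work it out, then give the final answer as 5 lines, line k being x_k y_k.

√22 = [4; 1,2,4,2,1,8, …], period ℓ=6 (even) → k=5
k=0  a_k=4  p_k/q_k = 4/1
…
k=4  a_k=2  p_k/q_k = 136/29
k=5  a_k=1  p_k/q_k = 197/42
(x₁, y₁) = (197, 42);  197² − 22·42² = 1 ✓
n=2: (197,42)∘(197,42) = (197·197+22·42·42, 197·42+42·197) = (77617,16548)
n=3: (77617,16548)∘(197,42) = (197·77617+22·42·16548, 197·16548+42·77617) = (30580901,6519870)
n=4: (30580901,6519870)∘(197,42) = (197·30580901+22·42·6519870, 197·6519870+42·30580901) = (12048797377,2568812232)
n=5: (12048797377,2568812232)∘(197,42) = (197·12048797377+22·42·2568812232, 197·2568812232+42·12048797377) = (4747195585637,1012105499538)

197 42
77617 16548
30580901 6519870
12048797377 2568812232
4747195585637 1012105499538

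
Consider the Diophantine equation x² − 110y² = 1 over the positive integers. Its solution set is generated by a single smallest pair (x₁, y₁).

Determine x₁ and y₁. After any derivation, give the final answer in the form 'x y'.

[10; 2,20] for √110; ℓ=2 ⇒ convergent index 1
k=0  a_k=10  p_k/q_k = 10/1
k=1  a_k=2  p_k/q_k = 21/2
(x₁, y₁) = (21, 2);  21² − 110·2² = 1 ✓

21 2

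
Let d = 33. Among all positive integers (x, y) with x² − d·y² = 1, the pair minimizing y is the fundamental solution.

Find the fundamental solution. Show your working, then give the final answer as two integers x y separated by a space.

23 4

√33 = [5; 1,2,1,10, …], period ℓ=4 (even) → k=3
i=0: a=5 ⇒ p=5, q=1
i=1: a=1 ⇒ p=6, q=1
i=2: a=2 ⇒ p=17, q=3
i=3: a=1 ⇒ p=23, q=4
→ (23, 4).  Check: 23²=529, 33·4²=528, difference 1.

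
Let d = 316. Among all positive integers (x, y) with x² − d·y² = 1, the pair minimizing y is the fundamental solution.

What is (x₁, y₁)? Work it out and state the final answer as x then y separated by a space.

√316 = [17; 1,3,2,8,2,3,1,34, …], period ℓ=8 (even) → k=7
step 0: (17, 1)  from 17·(1,0) + (0,1)
step 1: (18, 1)  from 1·(17,1) + (1,0)
…
step 4: (1351, 76)  from 8·(160,9) + (71,4)
…
step 6: (9937, 559)  from 3·(2862,161) + (1351,76)
step 7: (12799, 720)  from 1·(9937,559) + (2862,161)
fundamental: x₁=12799, y₁=720  (since 163814401 − 316·518400 = 1)

12799 720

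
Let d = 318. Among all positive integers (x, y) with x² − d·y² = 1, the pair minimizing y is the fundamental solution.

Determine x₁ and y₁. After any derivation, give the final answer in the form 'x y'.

107 6

√318 = [17; 1,4,1,34, …], period ℓ=4 (even) → k=3
k=0  a_k=17  p_k/q_k = 17/1
k=1  a_k=1  p_k/q_k = 18/1
k=2  a_k=4  p_k/q_k = 89/5
k=3  a_k=1  p_k/q_k = 107/6
(x₁, y₁) = (107, 6);  107² − 318·6² = 1 ✓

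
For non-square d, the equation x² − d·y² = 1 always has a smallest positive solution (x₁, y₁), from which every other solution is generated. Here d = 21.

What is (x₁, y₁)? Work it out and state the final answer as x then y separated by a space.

55 12

√21 = [4; 1,1,2,1,1,8, …], period ℓ=6 (even) → k=5
a_0=4:  p_0=4·1+0=4,  q_0=4·0+1=1
a_1=1:  p_1=1·4+1=5,  q_1=1·1+0=1
a_2=1:  p_2=1·5+4=9,  q_2=1·1+1=2
…
a_4=1:  p_4=1·23+9=32,  q_4=1·5+2=7
a_5=1:  p_5=1·32+23=55,  q_5=1·7+5=12
(x₁, y₁) = (55, 12);  55² − 21·12² = 1 ✓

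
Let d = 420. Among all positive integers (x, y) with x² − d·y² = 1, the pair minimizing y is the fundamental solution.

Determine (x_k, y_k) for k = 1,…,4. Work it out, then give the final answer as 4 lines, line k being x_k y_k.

41 2
3361 164
275561 13446
22592641 1102408

d=420: √d = [20; 2,40] (ℓ=2, even), read p_1/q_1
i=0: a=20 ⇒ p=20, q=1
i=1: a=2 ⇒ p=41, q=2
(x₁, y₁) = (41, 2);  41² − 420·2² = 1 ✓
n=2: (41,2)∘(41,2) = (41·41+420·2·2, 41·2+2·41) = (3361,164)
n=3: (3361,164)∘(41,2) = (41·3361+420·2·164, 41·164+2·3361) = (275561,13446)
n=4: (275561,13446)∘(41,2) = (41·275561+420·2·13446, 41·13446+2·275561) = (22592641,1102408)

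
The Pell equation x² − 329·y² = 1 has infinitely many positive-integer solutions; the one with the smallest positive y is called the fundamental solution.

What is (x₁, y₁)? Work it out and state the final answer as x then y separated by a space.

2376415 131016

√329 → a₀=18, period (7,4,2,1,1,4,1,1,2,4,7,36); ℓ=12 even so k=11
step 0: (18, 1)  from 18·(1,0) + (0,1)
…
step 5: (2884, 159)  from 1·(1705,94) + (1179,65)
…
step 8: (29366, 1619)  from 1·(16125,889) + (13241,730)
step 9: (74857, 4127)  from 2·(29366,1619) + (16125,889)
step 10: (328794, 18127)  from 4·(74857,4127) + (29366,1619)
step 11: (2376415, 131016)  from 7·(328794,18127) + (74857,4127)
(x₁, y₁) = (2376415, 131016);  2376415² − 329·131016² = 1 ✓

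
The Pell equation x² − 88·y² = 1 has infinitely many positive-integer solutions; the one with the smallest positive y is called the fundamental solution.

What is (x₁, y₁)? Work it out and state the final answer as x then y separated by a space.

[9; 2,1,1,1,2,18] for √88; ℓ=6 ⇒ convergent index 5
step 0: (9, 1)  from 9·(1,0) + (0,1)
step 1: (19, 2)  from 2·(9,1) + (1,0)
step 2: (28, 3)  from 1·(19,2) + (9,1)
step 3: (47, 5)  from 1·(28,3) + (19,2)
step 4: (75, 8)  from 1·(47,5) + (28,3)
step 5: (197, 21)  from 2·(75,8) + (47,5)
(x₁, y₁) = (197, 21);  197² − 88·21² = 1 ✓

197 21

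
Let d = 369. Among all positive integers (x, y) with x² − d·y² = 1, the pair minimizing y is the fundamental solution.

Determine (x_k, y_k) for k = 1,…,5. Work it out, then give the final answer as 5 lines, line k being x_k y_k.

8396801 437120
141012534067201 7340819306240
2368108374136006451201 123278797782910239360
39769069528107045198367948801 2070295065004669620717268480
667865925565355162349028245713920001 34767711344252426473018978470025600

d=369: √d = [19; 4,1,3,2,7,4,7,2,3,1,4,38] (ℓ=12, even), read p_11/q_11
k=0  a_k=19  p_k/q_k = 19/1
…
k=2  a_k=1  p_k/q_k = 96/5
…
k=4  a_k=2  p_k/q_k = 826/43
k=5  a_k=7  p_k/q_k = 6147/320
…
k=8  a_k=2  p_k/q_k = 393504/20485
…
k=10  a_k=1  p_k/q_k = 1758061/91521
k=11  a_k=4  p_k/q_k = 8396801/437120
→ (8396801, 437120).  Check: 8396801²=70506267033601, 369·437120²=70506267033600, difference 1.
k=2:  x_2 = 8396801·8396801+369·437120·437120 = 141012534067201,  y_2 = 8396801·437120+437120·8396801 = 7340819306240
k=3:  x_3 = 8396801·141012534067201+369·437120·7340819306240 = 2368108374136006451201,  y_3 = 8396801·7340819306240+437120·141012534067201 = 123278797782910239360
k=4:  x_4 = 8396801·2368108374136006451201+369·437120·123278797782910239360 = 39769069528107045198367948801,  y_4 = 8396801·123278797782910239360+437120·2368108374136006451201 = 2070295065004669620717268480
k=5:  x_5 = 8396801·39769069528107045198367948801+369·437120·2070295065004669620717268480 = 667865925565355162349028245713920001,  y_5 = 8396801·2070295065004669620717268480+437120·39769069528107045198367948801 = 34767711344252426473018978470025600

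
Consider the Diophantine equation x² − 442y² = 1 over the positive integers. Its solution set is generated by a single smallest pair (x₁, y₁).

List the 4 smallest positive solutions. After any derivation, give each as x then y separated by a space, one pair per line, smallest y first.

883 42
1559377 74172
2753858899 130987710
4863313256257 231324221688

√442 = [21; 42, …], period ℓ=1 (odd) → k=1
i=0: a=21 ⇒ p=21, q=1
i=1: a=42 ⇒ p=883, q=42
fundamental: x₁=883, y₁=42  (since 779689 − 442·1764 = 1)
k=2:  x_2 = 883·883+442·42·42 = 1559377,  y_2 = 883·42+42·883 = 74172
k=3:  x_3 = 883·1559377+442·42·74172 = 2753858899,  y_3 = 883·74172+42·1559377 = 130987710
k=4:  x_4 = 883·2753858899+442·42·130987710 = 4863313256257,  y_4 = 883·130987710+42·2753858899 = 231324221688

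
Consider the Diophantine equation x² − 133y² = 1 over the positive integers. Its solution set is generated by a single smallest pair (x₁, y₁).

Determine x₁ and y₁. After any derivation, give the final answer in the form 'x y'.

2588599 224460

√133 = [11; 1,1,7,5,1,…,1,1,22, …], period ℓ=16 (even) → k=15
k=0  a_k=11  p_k/q_k = 11/1
k=1  a_k=1  p_k/q_k = 12/1
…
k=3  a_k=7  p_k/q_k = 173/15
k=4  a_k=5  p_k/q_k = 888/77
k=5  a_k=1  p_k/q_k = 1061/92
k=6  a_k=1  p_k/q_k = 1949/169
k=7  a_k=1  p_k/q_k = 3010/261
k=8  a_k=2  p_k/q_k = 7969/691
…
k=10  a_k=1  p_k/q_k = 18948/1643
k=11  a_k=1  p_k/q_k = 29927/2595
k=12  a_k=5  p_k/q_k = 168583/14618
…
k=14  a_k=1  p_k/q_k = 1378591/119539
k=15  a_k=1  p_k/q_k = 2588599/224460
fundamental: x₁=2588599, y₁=224460  (since 6700844782801 − 133·50382291600 = 1)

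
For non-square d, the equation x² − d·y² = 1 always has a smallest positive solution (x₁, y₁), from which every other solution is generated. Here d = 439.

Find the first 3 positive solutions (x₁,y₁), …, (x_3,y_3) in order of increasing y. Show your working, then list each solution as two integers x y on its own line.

√439 = [20; 1,19,1,40, …], period ℓ=4 (even) → k=3
step 0: (20, 1)  from 20·(1,0) + (0,1)
…
step 2: (419, 20)  from 19·(21,1) + (20,1)
step 3: (440, 21)  from 1·(419,20) + (21,1)
fundamental: x₁=440, y₁=21  (since 193600 − 439·441 = 1)
k=2:  x_2 = 440·440+439·21·21 = 387199,  y_2 = 440·21+21·440 = 18480
k=3:  x_3 = 440·387199+439·21·18480 = 340734680,  y_3 = 440·18480+21·387199 = 16262379

440 21
387199 18480
340734680 16262379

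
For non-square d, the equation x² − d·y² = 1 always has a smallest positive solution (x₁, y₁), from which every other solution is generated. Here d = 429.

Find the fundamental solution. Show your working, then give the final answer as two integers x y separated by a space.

1524095 73584

d=429: √d = [20; 1,2,2,9,1,12,1,9,2,2,1,40] (ℓ=12, even), read p_11/q_11
k=0  a_k=20  p_k/q_k = 20/1
k=1  a_k=1  p_k/q_k = 21/1
k=2  a_k=2  p_k/q_k = 62/3
k=3  a_k=2  p_k/q_k = 145/7
k=4  a_k=9  p_k/q_k = 1367/66
k=5  a_k=1  p_k/q_k = 1512/73
k=6  a_k=12  p_k/q_k = 19511/942
k=7  a_k=1  p_k/q_k = 21023/1015
k=8  a_k=9  p_k/q_k = 208718/10077
k=9  a_k=2  p_k/q_k = 438459/21169
k=10  a_k=2  p_k/q_k = 1085636/52415
k=11  a_k=1  p_k/q_k = 1524095/73584
(x₁, y₁) = (1524095, 73584);  1524095² − 429·73584² = 1 ✓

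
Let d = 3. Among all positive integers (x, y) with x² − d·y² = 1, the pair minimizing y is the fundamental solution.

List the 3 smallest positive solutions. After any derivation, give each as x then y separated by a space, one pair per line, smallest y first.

2 1
7 4
26 15

d=3: √d = [1; 1,2] (ℓ=2, even), read p_1/q_1
a_0=1:  p_0=1·1+0=1,  q_0=1·0+1=1
a_1=1:  p_1=1·1+1=2,  q_1=1·1+0=1
(x₁, y₁) = (2, 1);  2² − 3·1² = 1 ✓
n=2: (2,1)∘(2,1) = (2·2+3·1·1, 2·1+1·2) = (7,4)
n=3: (7,4)∘(2,1) = (2·7+3·1·4, 2·4+1·7) = (26,15)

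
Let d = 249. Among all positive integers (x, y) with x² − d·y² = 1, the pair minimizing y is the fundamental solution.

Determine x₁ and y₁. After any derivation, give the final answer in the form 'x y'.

8553815 542076

√249 = [15; 1,3,1,1,5,…,3,1,30, …], period ℓ=16 (even) → k=15
i=0: a=15 ⇒ p=15, q=1
…
i=3: a=1 ⇒ p=79, q=5
…
i=6: a=1 ⇒ p=931, q=59
i=7: a=3 ⇒ p=3582, q=227
i=8: a=10 ⇒ p=36751, q=2329
i=9: a=3 ⇒ p=113835, q=7214
…
i=14: a=3 ⇒ p=6669699, q=422675
i=15: a=1 ⇒ p=8553815, q=542076
fundamental: x₁=8553815, y₁=542076  (since 73167751054225 − 249·293846389776 = 1)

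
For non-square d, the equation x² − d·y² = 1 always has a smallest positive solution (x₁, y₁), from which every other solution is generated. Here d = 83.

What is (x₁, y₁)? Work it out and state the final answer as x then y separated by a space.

√83 → a₀=9, period (9,18); ℓ=2 even so k=1
k=0  a_k=9  p_k/q_k = 9/1
k=1  a_k=9  p_k/q_k = 82/9
fundamental: x₁=82, y₁=9  (since 6724 − 83·81 = 1)

82 9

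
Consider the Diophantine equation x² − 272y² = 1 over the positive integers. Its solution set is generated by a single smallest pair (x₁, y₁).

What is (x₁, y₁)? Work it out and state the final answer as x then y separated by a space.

√272 = [16; 2,32, …], period ℓ=2 (even) → k=1
i=0: a=16 ⇒ p=16, q=1
i=1: a=2 ⇒ p=33, q=2
fundamental: x₁=33, y₁=2  (since 1089 − 272·4 = 1)

33 2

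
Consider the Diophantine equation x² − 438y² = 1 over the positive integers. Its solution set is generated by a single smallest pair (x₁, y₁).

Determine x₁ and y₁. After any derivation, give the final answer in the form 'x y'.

[20; 1,12,1,40] for √438; ℓ=4 ⇒ convergent index 3
step 0: (20, 1)  from 20·(1,0) + (0,1)
step 1: (21, 1)  from 1·(20,1) + (1,0)
step 2: (272, 13)  from 12·(21,1) + (20,1)
step 3: (293, 14)  from 1·(272,13) + (21,1)
(x₁, y₁) = (293, 14);  293² − 438·14² = 1 ✓

293 14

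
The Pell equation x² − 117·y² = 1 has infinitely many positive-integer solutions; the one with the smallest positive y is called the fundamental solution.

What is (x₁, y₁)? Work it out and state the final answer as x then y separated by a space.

649 60

√117 → a₀=10, period (1,4,2,4,1,20); ℓ=6 even so k=5
a_0=10:  p_0=10·1+0=10,  q_0=10·0+1=1
a_1=1:  p_1=1·10+1=11,  q_1=1·1+0=1
…
a_4=4:  p_4=4·119+54=530,  q_4=4·11+5=49
a_5=1:  p_5=1·530+119=649,  q_5=1·49+11=60
fundamental: x₁=649, y₁=60  (since 421201 − 117·3600 = 1)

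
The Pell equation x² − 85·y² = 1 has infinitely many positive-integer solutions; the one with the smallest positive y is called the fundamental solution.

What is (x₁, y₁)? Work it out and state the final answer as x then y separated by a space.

285769 30996

√85 → a₀=9, period (4,1,1,4,18); ℓ=5 odd so k=9
k=0  a_k=9  p_k/q_k = 9/1
k=1  a_k=4  p_k/q_k = 37/4
…
k=4  a_k=4  p_k/q_k = 378/41
k=5  a_k=18  p_k/q_k = 6887/747
k=6  a_k=4  p_k/q_k = 27926/3029
…
k=8  a_k=1  p_k/q_k = 62739/6805
k=9  a_k=4  p_k/q_k = 285769/30996
(x₁, y₁) = (285769, 30996);  285769² − 85·30996² = 1 ✓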